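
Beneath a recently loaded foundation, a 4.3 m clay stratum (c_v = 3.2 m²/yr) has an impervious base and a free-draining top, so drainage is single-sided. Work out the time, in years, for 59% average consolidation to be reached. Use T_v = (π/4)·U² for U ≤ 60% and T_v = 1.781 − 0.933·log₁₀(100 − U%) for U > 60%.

t ≈ 1.58 years

Drainage path length: H_d = H = 4.3 m (single drainage).
U ≤ 60%: T_v = (π/4)·U² = (π/4)×0.59² = 0.2734.
t = T_v·H_d²/c_v = 0.2734×4.3²/3.2 = 1.58 years.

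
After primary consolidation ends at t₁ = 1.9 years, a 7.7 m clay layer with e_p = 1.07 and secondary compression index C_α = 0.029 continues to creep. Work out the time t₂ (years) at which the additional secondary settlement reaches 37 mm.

t₂ ≈ 4.19 years

S_s = C_α·H/(1+e_p)·log₁₀(t₂/t₁) ⇒ log₁₀(t₂/t₁) = S_s·(1+e_p)/(C_α·H).
log₁₀(t₂/t₁) = 0.037 × (1+1.07) / (0.029×7.7) = 0.343
t₂ = t₁ × 10^0.343 = 1.9 × 2.203 = 4.185 years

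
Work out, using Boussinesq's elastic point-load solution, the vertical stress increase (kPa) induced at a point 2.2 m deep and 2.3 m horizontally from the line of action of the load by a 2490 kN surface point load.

Boussinesq vertical stress below a point load on an elastic half-space:
Δσ_z = 3P/(2πz²) · [1 + (r/z)²]^(−5/2)
r/z = 2.3/2.2 = 1.0455; [1+(r/z)²]^(−5/2) = 0.15779.
Δσ_z = 3×2490/(2π×2.2²) × 0.15779 = 245.64 × 0.15779 = 38.76 kPa

Δσ_z ≈ 38.8 kPa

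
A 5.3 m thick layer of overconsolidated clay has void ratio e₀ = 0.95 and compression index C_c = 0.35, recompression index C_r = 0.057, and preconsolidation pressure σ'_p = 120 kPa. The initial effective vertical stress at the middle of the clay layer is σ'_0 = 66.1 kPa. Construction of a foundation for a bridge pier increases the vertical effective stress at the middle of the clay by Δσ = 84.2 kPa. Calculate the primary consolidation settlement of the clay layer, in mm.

Final effective stress: σ'_f = 66.1 + 84.2 = 150.3 kPa.
σ'_f = 150.3 > σ'_p = 120 kPa, so the stress path crosses the preconsolidation pressure — recompression up to σ'_p, then virgin compression beyond:
S_c = H/(1+e₀)·[C_r·log₁₀(σ'_p/σ'_0) + C_c·log₁₀(σ'_f/σ'_p)]
    = 5.3/1.95 × [0.057×log₁₀(120/66.1) + 0.35×log₁₀(150.3/120)]
    = 2.7179 × [0.014762 + 0.034222] = 0.1331 m

S_c ≈ 133 mm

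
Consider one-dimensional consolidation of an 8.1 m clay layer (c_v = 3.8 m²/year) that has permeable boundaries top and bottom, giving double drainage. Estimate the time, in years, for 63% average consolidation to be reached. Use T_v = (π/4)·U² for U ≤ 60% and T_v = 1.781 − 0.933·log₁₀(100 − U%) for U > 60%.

t ≈ 1.37 years

Drainage path length: H_d = H/2 = 4.05 m (double drainage).
U > 60%: T_v = 1.781 − 0.933·log₁₀(100 − 63) = 0.31787.
t = T_v·H_d²/c_v = 0.31787×4.05²/3.8 = 1.372 years.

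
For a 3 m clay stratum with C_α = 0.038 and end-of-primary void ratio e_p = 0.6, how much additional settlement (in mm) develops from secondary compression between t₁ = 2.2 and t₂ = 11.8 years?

S_s ≈ 52 mm

Secondary compression: S_s = C_α·H/(1+e_p)·log₁₀(t₂/t₁)
S_s = 0.038×3/(1+0.6)×log₁₀(11.8/2.2)
    = 0.07125 × 0.7295 = 0.05197 m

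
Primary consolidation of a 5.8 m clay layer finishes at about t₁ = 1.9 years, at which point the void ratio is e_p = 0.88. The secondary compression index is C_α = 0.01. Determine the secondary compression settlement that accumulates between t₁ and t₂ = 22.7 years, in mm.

Secondary compression: S_s = C_α·H/(1+e_p)·log₁₀(t₂/t₁)
S_s = 0.01×5.8/(1+0.88)×log₁₀(22.7/1.9)
    = 0.03085 × 1.077 = 0.03323 m

S_s ≈ 33.2 mm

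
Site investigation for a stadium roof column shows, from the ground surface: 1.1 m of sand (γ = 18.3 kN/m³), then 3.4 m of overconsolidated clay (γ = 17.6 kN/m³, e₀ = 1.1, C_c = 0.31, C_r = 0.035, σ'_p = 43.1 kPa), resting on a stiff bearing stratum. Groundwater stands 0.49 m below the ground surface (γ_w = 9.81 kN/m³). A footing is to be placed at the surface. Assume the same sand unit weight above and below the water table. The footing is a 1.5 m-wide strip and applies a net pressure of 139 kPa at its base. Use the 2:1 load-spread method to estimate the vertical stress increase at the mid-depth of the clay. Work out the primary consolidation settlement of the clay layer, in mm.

Mid-depth of clay below the ground surface: z = 1.1 + 3.4/2 = 2.8 m.
Total vertical stress at mid-clay: σ_v = 18.3×1.1 + 17.6×1.7 = 50.05 kPa.
Pore pressure: u = 9.81×(2.8 − 0.49) = 22.661 kPa.
Initial effective stress: σ'_0 = σ_v − u = 50.05 − 22.661 = 27.389 kPa.
Stress increase at mid-clay by the 2:1 spreading method:
Δσ = qB/(B+z) = 139×1.5/(1.5+2.8) = 48.488 kPa
Final effective stress: σ'_f = 27.389 + 48.488 = 75.877 kPa.
σ'_f = 75.877 > σ'_p = 43.1 kPa, so the stress path crosses the preconsolidation pressure — recompression up to σ'_p, then virgin compression beyond:
S_c = H/(1+e₀)·[C_r·log₁₀(σ'_p/σ'_0) + C_c·log₁₀(σ'_f/σ'_p)]
    = 3.4/2.1 × [0.035×log₁₀(43.1/27.389) + 0.31×log₁₀(75.877/43.1)]
    = 1.619 × [0.0068915 + 0.076146] = 0.1344 m

S_c ≈ 134 mm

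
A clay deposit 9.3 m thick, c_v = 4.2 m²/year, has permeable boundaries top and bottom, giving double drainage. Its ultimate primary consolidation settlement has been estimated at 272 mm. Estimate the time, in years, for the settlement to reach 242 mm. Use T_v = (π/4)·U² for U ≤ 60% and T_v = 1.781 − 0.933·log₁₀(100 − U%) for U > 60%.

Drainage path length: H_d = H/2 = 4.65 m (double drainage).
U = S(t)/S_ult = 242/272 = 0.8897.
U > 60%: T_v = 1.781 − 0.933·log₁₀(100 − 88.971) = 0.8083.
t = T_v·H_d²/c_v = 0.8083×4.65²/4.2 = 4.161 years.

t ≈ 4.16 years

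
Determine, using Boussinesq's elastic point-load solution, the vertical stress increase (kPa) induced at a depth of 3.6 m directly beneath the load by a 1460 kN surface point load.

Boussinesq vertical stress below a point load on an elastic half-space:
Δσ_z = 3P/(2πz²) · [1 + (r/z)²]^(−5/2)
r/z = 0/3.6 = 0; [1+(r/z)²]^(−5/2) = 1.
Δσ_z = 3×1460/(2π×3.6²) × 1 = 53.788 × 1 = 53.79 kPa

Δσ_z ≈ 53.8 kPa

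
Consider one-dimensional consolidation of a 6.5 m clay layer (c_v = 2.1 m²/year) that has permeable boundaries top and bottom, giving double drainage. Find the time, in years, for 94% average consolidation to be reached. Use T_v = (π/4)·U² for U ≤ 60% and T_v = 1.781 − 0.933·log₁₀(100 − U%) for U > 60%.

t ≈ 5.31 years

Drainage path length: H_d = H/2 = 3.25 m (double drainage).
U > 60%: T_v = 1.781 − 0.933·log₁₀(100 − 94) = 1.055.
t = T_v·H_d²/c_v = 1.055×3.25²/2.1 = 5.306 years.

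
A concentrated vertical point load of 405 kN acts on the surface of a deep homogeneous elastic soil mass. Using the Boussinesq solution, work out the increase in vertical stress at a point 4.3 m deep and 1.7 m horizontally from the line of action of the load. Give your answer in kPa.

Boussinesq vertical stress below a point load on an elastic half-space:
Δσ_z = 3P/(2πz²) · [1 + (r/z)²]^(−5/2)
r/z = 1.7/4.3 = 0.39535; [1+(r/z)²]^(−5/2) = 0.69554.
Δσ_z = 3×405/(2π×4.3²) × 0.69554 = 10.458 × 0.69554 = 7.274 kPa

Δσ_z ≈ 7.27 kPa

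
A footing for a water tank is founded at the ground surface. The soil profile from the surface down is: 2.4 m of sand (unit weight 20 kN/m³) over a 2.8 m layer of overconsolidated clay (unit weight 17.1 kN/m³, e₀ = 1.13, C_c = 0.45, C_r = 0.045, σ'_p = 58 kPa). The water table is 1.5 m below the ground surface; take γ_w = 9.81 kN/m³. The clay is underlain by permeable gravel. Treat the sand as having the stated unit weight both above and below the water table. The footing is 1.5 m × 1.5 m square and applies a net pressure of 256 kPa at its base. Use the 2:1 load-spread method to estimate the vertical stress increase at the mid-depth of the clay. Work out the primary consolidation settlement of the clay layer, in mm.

Mid-depth of clay below the ground surface: z = 2.4 + 2.8/2 = 3.8 m.
Total vertical stress at mid-clay: σ_v = 20×2.4 + 17.1×1.4 = 71.94 kPa.
Pore pressure: u = 9.81×(3.8 − 1.5) = 22.563 kPa.
Initial effective stress: σ'_0 = σ_v − u = 71.94 − 22.563 = 49.377 kPa.
Stress increase at mid-clay by the 2:1 spreading method:
Δσ = qBL/((B+z)(L+z)) = 256×1.5×1.5/((1.5+3.8)(1.5+3.8)) = 20.506 kPa
Final effective stress: σ'_f = 49.377 + 20.506 = 69.883 kPa.
σ'_f = 69.883 > σ'_p = 58 kPa, so the stress path crosses the preconsolidation pressure — recompression up to σ'_p, then virgin compression beyond:
S_c = H/(1+e₀)·[C_r·log₁₀(σ'_p/σ'_0) + C_c·log₁₀(σ'_f/σ'_p)]
    = 2.8/2.13 × [0.045×log₁₀(58/49.377) + 0.45×log₁₀(69.883/58)]
    = 1.3146 × [0.0031456 + 0.036425] = 0.05202 m

S_c ≈ 52 mm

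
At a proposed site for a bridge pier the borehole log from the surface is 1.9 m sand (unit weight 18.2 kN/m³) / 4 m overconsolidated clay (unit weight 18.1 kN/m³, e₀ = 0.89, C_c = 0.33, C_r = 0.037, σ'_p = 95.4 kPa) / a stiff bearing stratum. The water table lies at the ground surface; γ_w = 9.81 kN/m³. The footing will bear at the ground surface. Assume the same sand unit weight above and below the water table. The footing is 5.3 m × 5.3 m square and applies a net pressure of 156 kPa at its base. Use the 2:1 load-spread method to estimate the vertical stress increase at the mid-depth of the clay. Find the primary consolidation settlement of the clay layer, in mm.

Mid-depth of clay below the ground surface: z = 1.9 + 4/2 = 3.9 m.
Total vertical stress at mid-clay: σ_v = 18.2×1.9 + 18.1×2 = 70.78 kPa.
Pore pressure: u = 9.81×(3.9 − 0) = 38.259 kPa.
Initial effective stress: σ'_0 = σ_v − u = 70.78 − 38.259 = 32.521 kPa.
Stress increase at mid-clay by the 2:1 spreading method:
Δσ = qBL/((B+z)(L+z)) = 156×5.3×5.3/((5.3+3.9)(5.3+3.9)) = 51.773 kPa
Final effective stress: σ'_f = 32.521 + 51.773 = 84.294 kPa.
σ'_f = 84.294 ≤ σ'_p = 95.4 kPa, so the clay remains overconsolidated and only the recompression index applies:
S_c = C_r·H/(1+e₀)·log₁₀(σ'_f/σ'_0) = 0.037×4/1.89×log₁₀(84.294/32.521)
    = 0.078307 × 0.41363 = 0.03239 m

S_c ≈ 32.4 mm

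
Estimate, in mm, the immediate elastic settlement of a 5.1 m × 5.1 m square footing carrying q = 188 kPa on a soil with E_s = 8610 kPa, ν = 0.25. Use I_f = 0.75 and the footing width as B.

Immediate (elastic) settlement: S_e = q·B·(1−ν²)/E_s · I_f.
S_e = 188 × 5.1 × (1 − 0.25²) / 8610 × 0.75
    = 188 × 5.1 × 0.9375 / 8610 × 0.75
    = 0.0783 m = 78.3 mm

S_e ≈ 78.3 mm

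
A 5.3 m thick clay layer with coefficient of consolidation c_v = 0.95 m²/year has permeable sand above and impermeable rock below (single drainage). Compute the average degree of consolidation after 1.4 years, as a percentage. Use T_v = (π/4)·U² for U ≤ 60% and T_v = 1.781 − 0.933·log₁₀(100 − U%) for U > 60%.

U ≈ 24.6 %

Drainage path length: H_d = H = 5.3 m (single drainage).
T_v = c_v·t/H_d² = 0.95×1.4/5.3² = 0.047348.
T_v = 0.047348 corresponds to the U ≤ 60% branch:
U = √(4T_v/π) = 0.2455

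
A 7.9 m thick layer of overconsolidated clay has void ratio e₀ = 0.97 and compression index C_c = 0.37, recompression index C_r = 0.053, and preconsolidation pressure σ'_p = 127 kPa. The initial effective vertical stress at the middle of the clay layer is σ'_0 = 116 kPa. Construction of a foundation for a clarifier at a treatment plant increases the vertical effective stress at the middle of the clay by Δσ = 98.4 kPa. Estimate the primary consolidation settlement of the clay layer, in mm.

Final effective stress: σ'_f = 116 + 98.4 = 214.4 kPa.
σ'_f = 214.4 > σ'_p = 127 kPa, so the stress path crosses the preconsolidation pressure — recompression up to σ'_p, then virgin compression beyond:
S_c = H/(1+e₀)·[C_r·log₁₀(σ'_p/σ'_0) + C_c·log₁₀(σ'_f/σ'_p)]
    = 7.9/1.97 × [0.053×log₁₀(127/116) + 0.37×log₁₀(214.4/127)]
    = 4.0102 × [0.0020853 + 0.084146] = 0.3458 m

S_c ≈ 346 mm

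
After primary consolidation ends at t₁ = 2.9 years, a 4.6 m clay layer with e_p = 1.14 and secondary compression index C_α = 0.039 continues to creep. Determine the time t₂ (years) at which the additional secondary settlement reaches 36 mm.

t₂ ≈ 7.8 years

S_s = C_α·H/(1+e_p)·log₁₀(t₂/t₁) ⇒ log₁₀(t₂/t₁) = S_s·(1+e_p)/(C_α·H).
log₁₀(t₂/t₁) = 0.036 × (1+1.14) / (0.039×4.6) = 0.4294
t₂ = t₁ × 10^0.4294 = 2.9 × 2.688 = 7.795 years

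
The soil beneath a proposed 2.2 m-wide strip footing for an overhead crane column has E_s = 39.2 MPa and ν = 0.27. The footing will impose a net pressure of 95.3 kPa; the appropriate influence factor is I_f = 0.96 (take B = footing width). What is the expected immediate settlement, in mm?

S_e ≈ 4.76 mm

Immediate (elastic) settlement: S_e = q·B·(1−ν²)/E_s · I_f.
E_s = 39.2 MPa = 39200 kPa.
S_e = 95.3 × 2.2 × (1 − 0.27²) / 39200 × 0.96
    = 95.3 × 2.2 × 0.9271 / 39200 × 0.96
    = 0.00476 m = 4.76 mm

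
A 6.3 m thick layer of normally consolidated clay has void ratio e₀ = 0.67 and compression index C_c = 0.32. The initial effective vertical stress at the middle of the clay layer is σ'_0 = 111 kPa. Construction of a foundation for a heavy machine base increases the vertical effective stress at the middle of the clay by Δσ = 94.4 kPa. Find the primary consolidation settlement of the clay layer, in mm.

Final effective stress: σ'_f = σ'_0 + Δσ = 111 + 94.4 = 205.4 kPa.
Normally consolidated clay, so the full stress increment lies on the virgin compression line:
S_c = C_c·H/(1+e₀)·log₁₀(σ'_f/σ'_0) = 0.32×6.3/(1+0.67)×log₁₀(205.4/111)
    = 1.2072 × 0.26728 = 0.3227 m

S_c ≈ 323 mm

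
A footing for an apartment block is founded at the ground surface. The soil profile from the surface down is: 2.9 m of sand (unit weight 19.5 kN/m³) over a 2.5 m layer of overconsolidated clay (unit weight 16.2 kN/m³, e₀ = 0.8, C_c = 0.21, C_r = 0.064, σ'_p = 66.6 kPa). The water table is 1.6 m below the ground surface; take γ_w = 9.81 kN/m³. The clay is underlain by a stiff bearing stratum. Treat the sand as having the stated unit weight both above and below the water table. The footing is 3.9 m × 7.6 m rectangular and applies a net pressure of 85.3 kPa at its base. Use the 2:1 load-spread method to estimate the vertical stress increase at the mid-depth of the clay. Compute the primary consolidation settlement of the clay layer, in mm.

S_c ≈ 30.6 mm

Mid-depth of clay below the ground surface: z = 2.9 + 2.5/2 = 4.15 m.
Total vertical stress at mid-clay: σ_v = 19.5×2.9 + 16.2×1.25 = 76.8 kPa.
Pore pressure: u = 9.81×(4.15 − 1.6) = 25.015 kPa.
Initial effective stress: σ'_0 = σ_v − u = 76.8 − 25.015 = 51.785 kPa.
Stress increase at mid-clay by the 2:1 spreading method:
Δσ = qBL/((B+z)(L+z)) = 85.3×3.9×7.6/((3.9+4.15)(7.6+4.15)) = 26.73 kPa
Final effective stress: σ'_f = 51.785 + 26.73 = 78.515 kPa.
σ'_f = 78.515 > σ'_p = 66.6 kPa, so the stress path crosses the preconsolidation pressure — recompression up to σ'_p, then virgin compression beyond:
S_c = H/(1+e₀)·[C_r·log₁₀(σ'_p/σ'_0) + C_c·log₁₀(σ'_f/σ'_p)]
    = 2.5/1.8 × [0.064×log₁₀(66.6/51.785) + 0.21×log₁₀(78.515/66.6)]
    = 1.3889 × [0.0069933 + 0.01501] = 0.03056 m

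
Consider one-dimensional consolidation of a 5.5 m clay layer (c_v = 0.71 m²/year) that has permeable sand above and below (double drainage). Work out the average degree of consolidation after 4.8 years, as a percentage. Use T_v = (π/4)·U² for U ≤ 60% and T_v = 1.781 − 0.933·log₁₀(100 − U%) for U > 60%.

Drainage path length: H_d = H/2 = 2.75 m (double drainage).
T_v = c_v·t/H_d² = 0.71×4.8/2.75² = 0.45064.
T_v = 0.45064 corresponds to the U > 60% branch:
U = 1 − 10^((1.781 − T_v)/0.933)/100 = 0.7334

U ≈ 73.3 %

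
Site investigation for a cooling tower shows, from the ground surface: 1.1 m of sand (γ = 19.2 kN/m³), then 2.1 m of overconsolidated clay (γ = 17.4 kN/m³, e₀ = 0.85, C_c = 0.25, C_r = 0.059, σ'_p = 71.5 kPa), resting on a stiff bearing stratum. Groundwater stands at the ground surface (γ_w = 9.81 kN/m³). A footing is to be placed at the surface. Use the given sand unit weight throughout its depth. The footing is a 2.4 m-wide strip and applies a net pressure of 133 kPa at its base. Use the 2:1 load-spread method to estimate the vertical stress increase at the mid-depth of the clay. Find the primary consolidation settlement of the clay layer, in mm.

S_c ≈ 65.9 mm

Mid-depth of clay below the ground surface: z = 1.1 + 2.1/2 = 2.15 m.
Total vertical stress at mid-clay: σ_v = 19.2×1.1 + 17.4×1.05 = 39.39 kPa.
Pore pressure: u = 9.81×(2.15 − 0) = 21.091 kPa.
Initial effective stress: σ'_0 = σ_v − u = 39.39 − 21.091 = 18.299 kPa.
Stress increase at mid-clay by the 2:1 spreading method:
Δσ = qB/(B+z) = 133×2.4/(2.4+2.15) = 70.154 kPa
Final effective stress: σ'_f = 18.299 + 70.154 = 88.453 kPa.
σ'_f = 88.453 > σ'_p = 71.5 kPa, so the stress path crosses the preconsolidation pressure — recompression up to σ'_p, then virgin compression beyond:
S_c = H/(1+e₀)·[C_r·log₁₀(σ'_p/σ'_0) + C_c·log₁₀(σ'_f/σ'_p)]
    = 2.1/1.85 × [0.059×log₁₀(71.5/18.299) + 0.25×log₁₀(88.453/71.5)]
    = 1.1351 × [0.034921 + 0.023102] = 0.06586 m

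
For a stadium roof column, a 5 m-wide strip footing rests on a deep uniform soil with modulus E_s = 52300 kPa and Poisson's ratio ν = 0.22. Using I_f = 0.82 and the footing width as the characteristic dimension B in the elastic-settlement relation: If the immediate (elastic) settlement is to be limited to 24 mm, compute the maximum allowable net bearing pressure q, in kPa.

S_e = q·B·(1−ν²)/E_s · I_f  ⇒  q = S_e·E_s / (B·(1−ν²)·I_f).
q = 0.024 × 52300 / (5 × 0.9516 × 0.82) = 321.7 kPa

q ≈ 322 kPa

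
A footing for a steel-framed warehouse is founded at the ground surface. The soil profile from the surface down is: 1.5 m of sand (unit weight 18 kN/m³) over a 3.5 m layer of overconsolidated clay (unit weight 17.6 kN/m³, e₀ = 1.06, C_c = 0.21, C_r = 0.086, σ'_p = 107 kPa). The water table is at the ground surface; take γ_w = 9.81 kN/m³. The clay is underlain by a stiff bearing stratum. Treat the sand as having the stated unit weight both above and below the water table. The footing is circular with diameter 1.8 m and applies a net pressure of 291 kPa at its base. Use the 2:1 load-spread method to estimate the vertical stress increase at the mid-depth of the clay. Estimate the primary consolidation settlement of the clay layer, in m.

Mid-depth of clay below the ground surface: z = 1.5 + 3.5/2 = 3.25 m.
Total vertical stress at mid-clay: σ_v = 18×1.5 + 17.6×1.75 = 57.8 kPa.
Pore pressure: u = 9.81×(3.25 − 0) = 31.883 kPa.
Initial effective stress: σ'_0 = σ_v − u = 57.8 − 31.883 = 25.917 kPa.
Stress increase at mid-clay by the 2:1 spreading method:
Δσ ≈ qD²/(D+z)² = 291×1.8²/(1.8+3.25)² = 36.97 kPa
Final effective stress: σ'_f = 25.917 + 36.97 = 62.887 kPa.
σ'_f = 62.887 ≤ σ'_p = 107 kPa, so the clay remains overconsolidated and only the recompression index applies:
S_c = C_r·H/(1+e₀)·log₁₀(σ'_f/σ'_0) = 0.086×3.5/2.06×log₁₀(62.887/25.917)
    = 0.14611 × 0.38498 = 0.05625 m

S_c ≈ 0.0563 m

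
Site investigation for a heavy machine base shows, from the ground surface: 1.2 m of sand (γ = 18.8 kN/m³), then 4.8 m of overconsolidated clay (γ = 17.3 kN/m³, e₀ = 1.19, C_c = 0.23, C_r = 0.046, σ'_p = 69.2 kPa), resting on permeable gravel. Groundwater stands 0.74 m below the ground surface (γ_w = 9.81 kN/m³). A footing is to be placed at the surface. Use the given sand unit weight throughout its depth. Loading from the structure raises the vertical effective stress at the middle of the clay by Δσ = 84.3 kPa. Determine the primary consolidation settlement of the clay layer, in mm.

Mid-depth of clay below the ground surface: z = 1.2 + 4.8/2 = 3.6 m.
Total vertical stress at mid-clay: σ_v = 18.8×1.2 + 17.3×2.4 = 64.08 kPa.
Pore pressure: u = 9.81×(3.6 − 0.74) = 28.057 kPa.
Initial effective stress: σ'_0 = σ_v − u = 64.08 − 28.057 = 36.023 kPa.
Final effective stress: σ'_f = 36.023 + 84.3 = 120.32 kPa.
σ'_f = 120.32 > σ'_p = 69.2 kPa, so the stress path crosses the preconsolidation pressure — recompression up to σ'_p, then virgin compression beyond:
S_c = H/(1+e₀)·[C_r·log₁₀(σ'_p/σ'_0) + C_c·log₁₀(σ'_f/σ'_p)]
    = 4.8/2.19 × [0.046×log₁₀(69.2/36.023) + 0.23×log₁₀(120.32/69.2)]
    = 2.1918 × [0.013042 + 0.055253] = 0.1497 m

S_c ≈ 150 mm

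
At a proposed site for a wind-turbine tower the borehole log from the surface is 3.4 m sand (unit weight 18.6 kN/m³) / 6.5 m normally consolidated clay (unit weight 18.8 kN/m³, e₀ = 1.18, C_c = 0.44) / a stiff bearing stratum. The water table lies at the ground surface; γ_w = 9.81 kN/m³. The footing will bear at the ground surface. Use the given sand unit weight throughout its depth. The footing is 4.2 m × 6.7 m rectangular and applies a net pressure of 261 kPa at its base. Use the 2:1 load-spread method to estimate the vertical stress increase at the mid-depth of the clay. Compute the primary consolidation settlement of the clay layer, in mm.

Mid-depth of clay below the ground surface: z = 3.4 + 6.5/2 = 6.65 m.
Total vertical stress at mid-clay: σ_v = 18.6×3.4 + 18.8×3.25 = 124.34 kPa.
Pore pressure: u = 9.81×(6.65 − 0) = 65.237 kPa.
Initial effective stress: σ'_0 = σ_v − u = 124.34 − 65.237 = 59.103 kPa.
Stress increase at mid-clay by the 2:1 spreading method:
Δσ = qBL/((B+z)(L+z)) = 261×4.2×6.7/((4.2+6.65)(6.7+6.65)) = 50.705 kPa
Final effective stress: σ'_f = σ'_0 + Δσ = 59.103 + 50.705 = 109.81 kPa.
Normally consolidated clay, so the full stress increment lies on the virgin compression line:
S_c = C_c·H/(1+e₀)·log₁₀(σ'_f/σ'_0) = 0.44×6.5/(1+1.18)×log₁₀(109.81/59.103)
    = 1.3119 × 0.26903 = 0.3529 m

S_c ≈ 353 mm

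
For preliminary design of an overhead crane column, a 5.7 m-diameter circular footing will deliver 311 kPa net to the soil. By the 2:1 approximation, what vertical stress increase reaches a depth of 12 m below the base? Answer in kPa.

Δσ_z ≈ 32.3 kPa

By the 2:1 method the load spreads at 1 horizontal : 2 vertical, so at depth z the loaded area has grown by z in each plan dimension:
Δσ ≈ qD²/(D+z)² = 311×5.7²/(5.7+12)² = 32.253 kPa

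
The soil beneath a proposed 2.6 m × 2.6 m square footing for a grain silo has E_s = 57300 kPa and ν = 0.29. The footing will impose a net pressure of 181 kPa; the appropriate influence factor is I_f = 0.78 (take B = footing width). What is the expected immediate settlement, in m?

Immediate (elastic) settlement: S_e = q·B·(1−ν²)/E_s · I_f.
S_e = 181 × 2.6 × (1 − 0.29²) / 57300 × 0.78
    = 181 × 2.6 × 0.9159 / 57300 × 0.78
    = 0.005867 m

S_e ≈ 0.00587 m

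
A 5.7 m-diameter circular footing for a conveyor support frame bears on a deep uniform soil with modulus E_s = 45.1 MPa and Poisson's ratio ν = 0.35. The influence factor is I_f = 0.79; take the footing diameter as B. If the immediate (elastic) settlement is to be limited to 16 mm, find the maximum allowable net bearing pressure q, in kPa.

E_s = 45.1 MPa = 45100 kPa.
S_e = q·B·(1−ν²)/E_s · I_f  ⇒  q = S_e·E_s / (B·(1−ν²)·I_f).
q = 0.016 × 45100 / (5.7 × 0.8775 × 0.79) = 182.6 kPa

q ≈ 183 kPa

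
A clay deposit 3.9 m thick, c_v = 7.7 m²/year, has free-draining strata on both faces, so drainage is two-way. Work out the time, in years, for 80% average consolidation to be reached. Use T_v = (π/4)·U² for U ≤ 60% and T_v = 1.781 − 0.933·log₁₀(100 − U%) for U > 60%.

Drainage path length: H_d = H/2 = 1.95 m (double drainage).
U > 60%: T_v = 1.781 − 0.933·log₁₀(100 − 80) = 0.56714.
t = T_v·H_d²/c_v = 0.56714×1.95²/7.7 = 0.2801 years.

t ≈ 0.28 years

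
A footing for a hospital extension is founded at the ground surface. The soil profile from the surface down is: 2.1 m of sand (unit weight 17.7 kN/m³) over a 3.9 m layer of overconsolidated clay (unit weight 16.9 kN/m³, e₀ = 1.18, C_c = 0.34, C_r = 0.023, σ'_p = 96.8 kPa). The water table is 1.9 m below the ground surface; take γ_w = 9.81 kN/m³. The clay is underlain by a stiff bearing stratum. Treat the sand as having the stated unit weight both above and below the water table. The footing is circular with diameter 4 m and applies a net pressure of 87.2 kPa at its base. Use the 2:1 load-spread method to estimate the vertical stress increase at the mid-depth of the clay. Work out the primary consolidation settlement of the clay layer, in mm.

S_c ≈ 6.5 mm

Mid-depth of clay below the ground surface: z = 2.1 + 3.9/2 = 4.05 m.
Total vertical stress at mid-clay: σ_v = 17.7×2.1 + 16.9×1.95 = 70.125 kPa.
Pore pressure: u = 9.81×(4.05 − 1.9) = 21.091 kPa.
Initial effective stress: σ'_0 = σ_v − u = 70.125 − 21.091 = 49.034 kPa.
Stress increase at mid-clay by the 2:1 spreading method:
Δσ ≈ qD²/(D+z)² = 87.2×4²/(4+4.05)² = 21.53 kPa
Final effective stress: σ'_f = 49.034 + 21.53 = 70.564 kPa.
σ'_f = 70.564 ≤ σ'_p = 96.8 kPa, so the clay remains overconsolidated and only the recompression index applies:
S_c = C_r·H/(1+e₀)·log₁₀(σ'_f/σ'_0) = 0.023×3.9/2.18×log₁₀(70.564/49.034)
    = 0.041147 × 0.15809 = 0.006505 m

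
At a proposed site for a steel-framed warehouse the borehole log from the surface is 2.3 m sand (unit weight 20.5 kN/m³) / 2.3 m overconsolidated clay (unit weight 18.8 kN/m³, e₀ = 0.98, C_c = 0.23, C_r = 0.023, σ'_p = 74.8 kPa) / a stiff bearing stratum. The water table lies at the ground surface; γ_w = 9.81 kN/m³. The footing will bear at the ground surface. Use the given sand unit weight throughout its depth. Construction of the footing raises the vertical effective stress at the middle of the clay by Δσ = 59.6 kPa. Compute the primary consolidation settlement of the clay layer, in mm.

Mid-depth of clay below the ground surface: z = 2.3 + 2.3/2 = 3.45 m.
Total vertical stress at mid-clay: σ_v = 20.5×2.3 + 18.8×1.15 = 68.77 kPa.
Pore pressure: u = 9.81×(3.45 − 0) = 33.845 kPa.
Initial effective stress: σ'_0 = σ_v − u = 68.77 − 33.845 = 34.925 kPa.
Final effective stress: σ'_f = 34.925 + 59.6 = 94.525 kPa.
σ'_f = 94.525 > σ'_p = 74.8 kPa, so the stress path crosses the preconsolidation pressure — recompression up to σ'_p, then virgin compression beyond:
S_c = H/(1+e₀)·[C_r·log₁₀(σ'_p/σ'_0) + C_c·log₁₀(σ'_f/σ'_p)]
    = 2.3/1.98 × [0.023×log₁₀(74.8/34.925) + 0.23×log₁₀(94.525/74.8)]
    = 1.1616 × [0.0076076 + 0.023378] = 0.03599 m

S_c ≈ 36 mm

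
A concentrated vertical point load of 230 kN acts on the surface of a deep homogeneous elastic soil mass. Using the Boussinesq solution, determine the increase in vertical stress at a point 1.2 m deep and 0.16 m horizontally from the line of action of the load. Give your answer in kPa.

Δσ_z ≈ 73 kPa

Boussinesq vertical stress below a point load on an elastic half-space:
Δσ_z = 3P/(2πz²) · [1 + (r/z)²]^(−5/2)
r/z = 0.16/1.2 = 0.13333; [1+(r/z)²]^(−5/2) = 0.9569.
Δσ_z = 3×230/(2π×1.2²) × 0.9569 = 76.262 × 0.9569 = 72.98 kPa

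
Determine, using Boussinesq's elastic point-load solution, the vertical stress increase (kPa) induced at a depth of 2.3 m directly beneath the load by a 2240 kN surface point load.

Δσ_z ≈ 202 kPa

Boussinesq vertical stress below a point load on an elastic half-space:
Δσ_z = 3P/(2πz²) · [1 + (r/z)²]^(−5/2)
r/z = 0/2.3 = 0; [1+(r/z)²]^(−5/2) = 1.
Δσ_z = 3×2240/(2π×2.3²) × 1 = 202.18 × 1 = 202.2 kPa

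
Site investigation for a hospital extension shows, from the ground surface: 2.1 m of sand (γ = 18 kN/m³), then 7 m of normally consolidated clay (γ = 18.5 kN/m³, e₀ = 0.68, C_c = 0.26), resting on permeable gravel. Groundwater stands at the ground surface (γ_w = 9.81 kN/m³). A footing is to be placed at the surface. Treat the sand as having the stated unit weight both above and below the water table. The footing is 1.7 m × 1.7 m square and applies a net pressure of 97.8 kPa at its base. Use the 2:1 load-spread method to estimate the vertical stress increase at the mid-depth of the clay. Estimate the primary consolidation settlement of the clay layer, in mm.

S_c ≈ 49.7 mm

Mid-depth of clay below the ground surface: z = 2.1 + 7/2 = 5.6 m.
Total vertical stress at mid-clay: σ_v = 18×2.1 + 18.5×3.5 = 102.55 kPa.
Pore pressure: u = 9.81×(5.6 − 0) = 54.936 kPa.
Initial effective stress: σ'_0 = σ_v − u = 102.55 − 54.936 = 47.614 kPa.
Stress increase at mid-clay by the 2:1 spreading method:
Δσ = qBL/((B+z)(L+z)) = 97.8×1.7×1.7/((1.7+5.6)(1.7+5.6)) = 5.3038 kPa
Final effective stress: σ'_f = σ'_0 + Δσ = 47.614 + 5.3038 = 52.918 kPa.
Normally consolidated clay, so the full stress increment lies on the virgin compression line:
S_c = C_c·H/(1+e₀)·log₁₀(σ'_f/σ'_0) = 0.26×7/(1+0.68)×log₁₀(52.918/47.614)
    = 1.0833 × 0.045869 = 0.04969 m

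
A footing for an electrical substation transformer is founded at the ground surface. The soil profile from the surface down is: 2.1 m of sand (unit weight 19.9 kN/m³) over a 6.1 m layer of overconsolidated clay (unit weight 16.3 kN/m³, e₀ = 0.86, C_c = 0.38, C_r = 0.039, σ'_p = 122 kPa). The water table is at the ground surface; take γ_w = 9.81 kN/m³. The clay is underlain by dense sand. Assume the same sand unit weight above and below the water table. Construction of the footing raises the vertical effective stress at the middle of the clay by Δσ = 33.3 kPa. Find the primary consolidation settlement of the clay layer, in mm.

Mid-depth of clay below the ground surface: z = 2.1 + 6.1/2 = 5.15 m.
Total vertical stress at mid-clay: σ_v = 19.9×2.1 + 16.3×3.05 = 91.505 kPa.
Pore pressure: u = 9.81×(5.15 − 0) = 50.522 kPa.
Initial effective stress: σ'_0 = σ_v − u = 91.505 − 50.522 = 40.983 kPa.
Final effective stress: σ'_f = 40.983 + 33.3 = 74.283 kPa.
σ'_f = 74.283 ≤ σ'_p = 122 kPa, so the clay remains overconsolidated and only the recompression index applies:
S_c = C_r·H/(1+e₀)·log₁₀(σ'_f/σ'_0) = 0.039×6.1/1.86×log₁₀(74.283/40.983)
    = 0.1279 × 0.25829 = 0.03304 m

S_c ≈ 33 mm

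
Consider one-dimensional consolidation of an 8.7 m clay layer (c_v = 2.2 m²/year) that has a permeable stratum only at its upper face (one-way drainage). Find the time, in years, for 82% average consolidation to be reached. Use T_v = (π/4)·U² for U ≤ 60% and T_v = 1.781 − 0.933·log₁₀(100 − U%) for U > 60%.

Drainage path length: H_d = H = 8.7 m (single drainage).
U > 60%: T_v = 1.781 − 0.933·log₁₀(100 − 82) = 0.60983.
t = T_v·H_d²/c_v = 0.60983×8.7²/2.2 = 20.98 years.

t ≈ 21 years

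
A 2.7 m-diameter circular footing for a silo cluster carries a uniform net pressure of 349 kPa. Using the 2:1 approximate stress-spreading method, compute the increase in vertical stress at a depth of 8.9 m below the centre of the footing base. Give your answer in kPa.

By the 2:1 method the load spreads at 1 horizontal : 2 vertical, so at depth z the loaded area has grown by z in each plan dimension:
Δσ ≈ qD²/(D+z)² = 349×2.7²/(2.7+8.9)² = 18.908 kPa

Δσ_z ≈ 18.9 kPa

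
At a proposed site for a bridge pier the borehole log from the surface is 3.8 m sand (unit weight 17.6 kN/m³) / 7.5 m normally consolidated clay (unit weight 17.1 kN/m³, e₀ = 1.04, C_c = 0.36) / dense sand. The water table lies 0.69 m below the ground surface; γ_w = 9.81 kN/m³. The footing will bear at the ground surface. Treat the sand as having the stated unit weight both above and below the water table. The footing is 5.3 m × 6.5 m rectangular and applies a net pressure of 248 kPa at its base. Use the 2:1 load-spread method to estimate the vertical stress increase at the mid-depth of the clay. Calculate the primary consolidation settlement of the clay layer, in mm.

S_c ≈ 319 mm

Mid-depth of clay below the ground surface: z = 3.8 + 7.5/2 = 7.55 m.
Total vertical stress at mid-clay: σ_v = 17.6×3.8 + 17.1×3.75 = 131 kPa.
Pore pressure: u = 9.81×(7.55 − 0.69) = 67.297 kPa.
Initial effective stress: σ'_0 = σ_v − u = 131 − 67.297 = 63.703 kPa.
Stress increase at mid-clay by the 2:1 spreading method:
Δσ = qBL/((B+z)(L+z)) = 248×5.3×6.5/((5.3+7.55)(6.5+7.55)) = 47.322 kPa
Final effective stress: σ'_f = σ'_0 + Δσ = 63.703 + 47.322 = 111.03 kPa.
Normally consolidated clay, so the full stress increment lies on the virgin compression line:
S_c = C_c·H/(1+e₀)·log₁₀(σ'_f/σ'_0) = 0.36×7.5/(1+1.04)×log₁₀(111.03/63.703)
    = 1.3235 × 0.24128 = 0.3193 m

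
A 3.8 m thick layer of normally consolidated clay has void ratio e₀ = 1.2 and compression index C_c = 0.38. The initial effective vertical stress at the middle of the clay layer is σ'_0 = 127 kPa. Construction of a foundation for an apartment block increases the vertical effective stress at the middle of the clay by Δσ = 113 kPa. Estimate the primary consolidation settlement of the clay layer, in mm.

Final effective stress: σ'_f = σ'_0 + Δσ = 127 + 113 = 240 kPa.
Normally consolidated clay, so the full stress increment lies on the virgin compression line:
S_c = C_c·H/(1+e₀)·log₁₀(σ'_f/σ'_0) = 0.38×3.8/(1+1.2)×log₁₀(240/127)
    = 0.65636 × 0.27641 = 0.1814 m

S_c ≈ 181 mm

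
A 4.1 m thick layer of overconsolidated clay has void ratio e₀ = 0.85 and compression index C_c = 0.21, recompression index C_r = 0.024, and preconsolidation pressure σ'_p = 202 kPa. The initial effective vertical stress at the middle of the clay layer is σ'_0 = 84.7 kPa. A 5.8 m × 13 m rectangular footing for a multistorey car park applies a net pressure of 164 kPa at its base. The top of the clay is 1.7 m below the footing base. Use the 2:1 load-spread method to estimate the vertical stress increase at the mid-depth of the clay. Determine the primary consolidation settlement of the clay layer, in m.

Mid-depth of clay below the footing base: z = 1.7 + 4.1/2 = 3.75 m.
Stress increase at mid-clay by the 2:1 spreading method:
Δσ = qBL/((B+z)(L+z)) = 164×5.8×13/((5.8+3.75)(13+3.75)) = 77.303 kPa
Final effective stress: σ'_f = 84.7 + 77.303 = 162 kPa.
σ'_f = 162 ≤ σ'_p = 202 kPa, so the clay remains overconsolidated and only the recompression index applies:
S_c = C_r·H/(1+e₀)·log₁₀(σ'_f/σ'_0) = 0.024×4.1/1.85×log₁₀(162/84.7)
    = 0.053189 × 0.28163 = 0.01498 m

S_c ≈ 0.015 m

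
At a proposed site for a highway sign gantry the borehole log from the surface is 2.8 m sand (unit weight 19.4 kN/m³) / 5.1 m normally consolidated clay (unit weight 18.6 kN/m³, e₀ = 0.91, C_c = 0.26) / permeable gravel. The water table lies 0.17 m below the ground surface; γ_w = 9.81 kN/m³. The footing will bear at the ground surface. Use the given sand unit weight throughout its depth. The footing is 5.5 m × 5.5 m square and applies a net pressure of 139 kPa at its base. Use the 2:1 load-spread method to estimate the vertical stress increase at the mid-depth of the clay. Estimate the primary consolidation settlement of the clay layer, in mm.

S_c ≈ 160 mm

Mid-depth of clay below the ground surface: z = 2.8 + 5.1/2 = 5.35 m.
Total vertical stress at mid-clay: σ_v = 19.4×2.8 + 18.6×2.55 = 101.75 kPa.
Pore pressure: u = 9.81×(5.35 − 0.17) = 50.816 kPa.
Initial effective stress: σ'_0 = σ_v − u = 101.75 − 50.816 = 50.934 kPa.
Stress increase at mid-clay by the 2:1 spreading method:
Δσ = qBL/((B+z)(L+z)) = 139×5.5×5.5/((5.5+5.35)(5.5+5.35)) = 35.717 kPa
Final effective stress: σ'_f = σ'_0 + Δσ = 50.934 + 35.717 = 86.651 kPa.
Normally consolidated clay, so the full stress increment lies on the virgin compression line:
S_c = C_c·H/(1+e₀)·log₁₀(σ'_f/σ'_0) = 0.26×5.1/(1+0.91)×log₁₀(86.651/50.934)
    = 0.69424 × 0.23077 = 0.1602 m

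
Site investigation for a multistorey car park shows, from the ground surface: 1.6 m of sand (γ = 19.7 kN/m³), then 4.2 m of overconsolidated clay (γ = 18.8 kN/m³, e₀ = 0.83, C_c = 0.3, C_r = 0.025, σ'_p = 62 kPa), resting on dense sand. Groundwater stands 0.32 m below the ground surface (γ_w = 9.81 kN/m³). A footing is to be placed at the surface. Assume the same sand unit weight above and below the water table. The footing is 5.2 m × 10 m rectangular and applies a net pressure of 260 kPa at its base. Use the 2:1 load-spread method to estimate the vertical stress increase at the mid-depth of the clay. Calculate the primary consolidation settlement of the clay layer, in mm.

Mid-depth of clay below the ground surface: z = 1.6 + 4.2/2 = 3.7 m.
Total vertical stress at mid-clay: σ_v = 19.7×1.6 + 18.8×2.1 = 71 kPa.
Pore pressure: u = 9.81×(3.7 − 0.32) = 33.158 kPa.
Initial effective stress: σ'_0 = σ_v − u = 71 − 33.158 = 37.842 kPa.
Stress increase at mid-clay by the 2:1 spreading method:
Δσ = qBL/((B+z)(L+z)) = 260×5.2×10/((5.2+3.7)(10+3.7)) = 110.88 kPa
Final effective stress: σ'_f = 37.842 + 110.88 = 148.72 kPa.
σ'_f = 148.72 > σ'_p = 62 kPa, so the stress path crosses the preconsolidation pressure — recompression up to σ'_p, then virgin compression beyond:
S_c = H/(1+e₀)·[C_r·log₁₀(σ'_p/σ'_0) + C_c·log₁₀(σ'_f/σ'_p)]
    = 4.2/1.83 × [0.025×log₁₀(62/37.842) + 0.3×log₁₀(148.72/62)]
    = 2.2951 × [0.0053604 + 0.11399] = 0.2739 m

S_c ≈ 274 mm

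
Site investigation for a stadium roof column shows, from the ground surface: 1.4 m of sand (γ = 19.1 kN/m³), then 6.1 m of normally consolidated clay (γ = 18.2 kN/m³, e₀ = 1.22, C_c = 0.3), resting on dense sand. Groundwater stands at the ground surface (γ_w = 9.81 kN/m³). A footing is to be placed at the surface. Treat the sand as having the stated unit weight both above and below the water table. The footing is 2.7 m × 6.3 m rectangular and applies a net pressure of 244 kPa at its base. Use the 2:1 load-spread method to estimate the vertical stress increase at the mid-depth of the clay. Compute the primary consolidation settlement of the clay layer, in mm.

Mid-depth of clay below the ground surface: z = 1.4 + 6.1/2 = 4.45 m.
Total vertical stress at mid-clay: σ_v = 19.1×1.4 + 18.2×3.05 = 82.25 kPa.
Pore pressure: u = 9.81×(4.45 − 0) = 43.655 kPa.
Initial effective stress: σ'_0 = σ_v − u = 82.25 − 43.655 = 38.595 kPa.
Stress increase at mid-clay by the 2:1 spreading method:
Δσ = qBL/((B+z)(L+z)) = 244×2.7×6.3/((2.7+4.45)(6.3+4.45)) = 53.998 kPa
Final effective stress: σ'_f = σ'_0 + Δσ = 38.595 + 53.998 = 92.593 kPa.
Normally consolidated clay, so the full stress increment lies on the virgin compression line:
S_c = C_c·H/(1+e₀)·log₁₀(σ'_f/σ'_0) = 0.3×6.1/(1+1.22)×log₁₀(92.593/38.595)
    = 0.82432 × 0.38005 = 0.3133 m

S_c ≈ 313 mm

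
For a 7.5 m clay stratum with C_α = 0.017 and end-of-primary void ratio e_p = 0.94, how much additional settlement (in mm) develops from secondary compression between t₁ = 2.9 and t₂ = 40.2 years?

S_s ≈ 75 mm

Secondary compression: S_s = C_α·H/(1+e_p)·log₁₀(t₂/t₁)
S_s = 0.017×7.5/(1+0.94)×log₁₀(40.2/2.9)
    = 0.06572 × 1.142 = 0.07504 m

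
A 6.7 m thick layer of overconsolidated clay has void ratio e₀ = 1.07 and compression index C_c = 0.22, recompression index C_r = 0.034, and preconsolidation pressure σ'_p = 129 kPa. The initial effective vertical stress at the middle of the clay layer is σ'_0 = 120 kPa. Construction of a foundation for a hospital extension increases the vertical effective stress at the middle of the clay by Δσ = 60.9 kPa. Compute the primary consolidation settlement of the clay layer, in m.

S_c ≈ 0.108 m

Final effective stress: σ'_f = 120 + 60.9 = 180.9 kPa.
σ'_f = 180.9 > σ'_p = 129 kPa, so the stress path crosses the preconsolidation pressure — recompression up to σ'_p, then virgin compression beyond:
S_c = H/(1+e₀)·[C_r·log₁₀(σ'_p/σ'_0) + C_c·log₁₀(σ'_f/σ'_p)]
    = 6.7/2.07 × [0.034×log₁₀(129/120) + 0.22×log₁₀(180.9/129)]
    = 3.2367 × [0.0010679 + 0.032307] = 0.108 m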